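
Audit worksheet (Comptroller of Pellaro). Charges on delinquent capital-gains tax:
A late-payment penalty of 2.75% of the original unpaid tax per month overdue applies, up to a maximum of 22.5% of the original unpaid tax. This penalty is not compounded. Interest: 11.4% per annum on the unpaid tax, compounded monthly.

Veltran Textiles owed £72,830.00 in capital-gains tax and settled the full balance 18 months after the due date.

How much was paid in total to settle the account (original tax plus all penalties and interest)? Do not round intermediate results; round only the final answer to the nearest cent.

£102,729.15

Penalty (uncapped): 18 × 2.75% × £72,830.00 = £36,050.85; cap = 22.5% × £72,830.00 = £16,386.75 → penalty = £16,386.75
Interest (11.4%/yr ÷ 12 = 0.95%/month): £72,830.00 × ((1 + 0.0095)^18 − 1) = £13,512.4025…
Total = £72,830.00 + £16,386.7500 + £13,512.4025… = £102,729.15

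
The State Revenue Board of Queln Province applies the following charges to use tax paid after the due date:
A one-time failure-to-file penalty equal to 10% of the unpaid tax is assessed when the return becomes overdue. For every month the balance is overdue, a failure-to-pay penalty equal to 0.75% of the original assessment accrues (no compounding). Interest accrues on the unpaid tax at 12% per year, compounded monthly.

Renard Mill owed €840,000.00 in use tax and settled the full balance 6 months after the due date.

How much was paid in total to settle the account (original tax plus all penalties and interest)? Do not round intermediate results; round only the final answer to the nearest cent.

€1,013,476.93

Failure-to-file penalty: 10% × €840,000.00 = €84,000.00
Failure-to-pay penalty = 0.75% × €840,000.00 × 6 mo = €37,800.00
Interest (12%/yr ÷ 12 = 1%/month): €840,000.00 × ((1 + 0.01)^6 − 1) = €51,676.9265…
Total = €840,000.00 + €121,800.0000 + €51,676.9265… = €1,013,476.93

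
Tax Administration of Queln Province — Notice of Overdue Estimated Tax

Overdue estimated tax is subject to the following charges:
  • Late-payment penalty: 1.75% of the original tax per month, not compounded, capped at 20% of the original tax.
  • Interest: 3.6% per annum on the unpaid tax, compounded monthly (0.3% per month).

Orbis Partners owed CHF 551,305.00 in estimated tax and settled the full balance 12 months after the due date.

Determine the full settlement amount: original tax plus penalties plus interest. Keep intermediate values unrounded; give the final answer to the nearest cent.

CHF 681,743.75

Penalty (uncapped): 12 × 1.75% × CHF 551,305.00 = CHF 115,774.05; cap = 20% × CHF 551,305.00 = CHF 110,261.00 → penalty = CHF 110,261.00
Interest: CHF 551,305.00 × ((1 + 0.003)^12 − 1) = CHF 551,305.00 × 0.0366000… = CHF 20,177.7521…
Total = CHF 551,305.00 + CHF 110,261.0000 + CHF 20,177.7521… = CHF 681,743.75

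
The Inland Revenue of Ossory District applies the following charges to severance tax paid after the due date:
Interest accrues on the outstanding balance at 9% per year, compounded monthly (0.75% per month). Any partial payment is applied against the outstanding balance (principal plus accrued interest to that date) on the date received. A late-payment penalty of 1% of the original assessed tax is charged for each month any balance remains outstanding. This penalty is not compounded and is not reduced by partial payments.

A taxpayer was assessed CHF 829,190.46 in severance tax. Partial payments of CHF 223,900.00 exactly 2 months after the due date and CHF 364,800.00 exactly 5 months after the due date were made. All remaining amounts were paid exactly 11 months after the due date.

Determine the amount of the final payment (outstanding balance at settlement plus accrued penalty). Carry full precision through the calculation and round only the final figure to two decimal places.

CHF 370,431.96

Balance at month 2: CHF 829,190.4600 × (1 + 0.0075)^2 = CHF 841,674.9589…
After CHF 223,900.00 payment: CHF 841,674.9589… − CHF 223,900.00 = CHF 617,774.9589…
Balance at month 5: CHF 617,774.9589… × (1 + 0.0075)^3 = CHF 631,779.4056…
After CHF 364,800.00 payment: CHF 631,779.4056… − CHF 364,800.00 = CHF 266,979.4056…
Balance at month 11: CHF 266,979.4056… × (1 + 0.0075)^6 = CHF 279,221.0081…
Penalty: 11 × 1% × CHF 829,190.46 = CHF 91,210.95…
Final settlement = outstanding balance + penalty = CHF 279,221.0081… + CHF 91,210.95… = CHF 370,431.96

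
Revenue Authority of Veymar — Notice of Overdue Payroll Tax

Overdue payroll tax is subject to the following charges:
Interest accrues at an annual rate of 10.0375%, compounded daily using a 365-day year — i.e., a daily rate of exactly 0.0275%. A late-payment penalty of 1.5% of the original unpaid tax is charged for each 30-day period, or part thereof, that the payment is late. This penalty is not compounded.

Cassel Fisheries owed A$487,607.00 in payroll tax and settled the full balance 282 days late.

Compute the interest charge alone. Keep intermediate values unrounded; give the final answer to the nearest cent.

Interest: A$487,607.00 × ((1 + 0.000275)^282 − 1) = A$487,607.00 × 0.08062474… = A$39,313.1886…

A$39,313.19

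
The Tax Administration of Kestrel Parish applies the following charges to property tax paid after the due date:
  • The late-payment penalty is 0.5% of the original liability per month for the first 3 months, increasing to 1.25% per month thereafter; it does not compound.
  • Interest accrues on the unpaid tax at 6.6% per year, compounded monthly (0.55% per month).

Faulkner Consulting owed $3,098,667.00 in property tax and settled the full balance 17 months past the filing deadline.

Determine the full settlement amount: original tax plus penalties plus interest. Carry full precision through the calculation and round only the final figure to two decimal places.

Penalty, months 1–3: 3 × 0.5% × $3,098,667.00 = $46,480.01…
Penalty, months 4–17: 14 × 1.25% × $3,098,667.00 = $542,266.73…
Interest: $3,098,667.00 × ((1 + 0.0055)^17 − 1) = $3,098,667.00 × 0.0977293… = $302,830.6942…
Total = $3,098,667.00 + $588,746.7300 + $302,830.6942… = $3,990,244.42

$3,990,244.42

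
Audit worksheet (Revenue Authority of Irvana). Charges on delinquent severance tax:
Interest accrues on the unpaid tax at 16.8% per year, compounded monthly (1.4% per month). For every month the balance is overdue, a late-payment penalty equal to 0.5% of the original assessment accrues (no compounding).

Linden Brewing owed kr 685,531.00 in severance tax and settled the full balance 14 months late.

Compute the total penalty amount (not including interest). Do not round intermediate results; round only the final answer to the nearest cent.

kr 47,987.17

Late-payment penalty = 0.5% × kr 685,531.00 × 14 mo = kr 47,987.17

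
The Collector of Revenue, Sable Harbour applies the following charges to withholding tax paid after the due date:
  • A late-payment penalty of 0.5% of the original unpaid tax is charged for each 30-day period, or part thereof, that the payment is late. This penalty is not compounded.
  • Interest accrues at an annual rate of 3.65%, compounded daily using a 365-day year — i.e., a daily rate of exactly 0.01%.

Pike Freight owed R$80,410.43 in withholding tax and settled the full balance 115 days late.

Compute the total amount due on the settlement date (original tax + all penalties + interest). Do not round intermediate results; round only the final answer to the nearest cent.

Penalty periods: ⌈115/30⌉ = 4; penalty = 4 × 0.5% × R$80,410.43 = R$1,608.21…
Interest: R$80,410.43 × ((1 + 0.0001)^115 − 1) = R$80,410.43 × 0.01156580… = R$930.0108…
Total = R$80,410.43 + R$1,608.2086 + R$930.0108… = R$82,948.65

R$82,948.65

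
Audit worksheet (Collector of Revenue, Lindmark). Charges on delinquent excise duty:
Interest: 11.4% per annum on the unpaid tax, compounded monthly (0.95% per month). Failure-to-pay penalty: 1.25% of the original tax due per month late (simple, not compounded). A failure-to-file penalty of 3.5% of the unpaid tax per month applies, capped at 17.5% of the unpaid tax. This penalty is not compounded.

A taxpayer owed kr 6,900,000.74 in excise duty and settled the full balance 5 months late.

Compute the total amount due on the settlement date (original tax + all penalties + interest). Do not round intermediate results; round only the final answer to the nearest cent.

kr 8,872,787.64

Failure-to-file: 5 × 3.5% × kr 6,900,000.74 = kr 1,207,500.13…, capped at 17.5% × kr 6,900,000.74 = kr 1,207,500.13…
Failure-to-pay penalty = 1.25% × kr 6,900,000.74 × 5 mo = kr 431,250.05…
Interest: kr 6,900,000.74 × ((1 + 0.0095)^5 − 1) = kr 6,900,000.74 × 0.0484111… = kr 334,036.7262…
Total = kr 6,900,000.74 + kr 1,638,750.1758… + kr 334,036.7262… = kr 8,872,787.64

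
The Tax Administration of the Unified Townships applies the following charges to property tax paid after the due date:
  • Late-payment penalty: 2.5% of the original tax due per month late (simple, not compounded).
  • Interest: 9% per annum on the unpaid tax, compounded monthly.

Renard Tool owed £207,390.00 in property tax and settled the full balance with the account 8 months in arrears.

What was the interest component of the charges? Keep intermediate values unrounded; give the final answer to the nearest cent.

£12,774.99

Interest (9%/yr ÷ 12 = 0.75%/month): £207,390.00 × ((1 + 0.0075)^8 − 1) = £12,774.9850…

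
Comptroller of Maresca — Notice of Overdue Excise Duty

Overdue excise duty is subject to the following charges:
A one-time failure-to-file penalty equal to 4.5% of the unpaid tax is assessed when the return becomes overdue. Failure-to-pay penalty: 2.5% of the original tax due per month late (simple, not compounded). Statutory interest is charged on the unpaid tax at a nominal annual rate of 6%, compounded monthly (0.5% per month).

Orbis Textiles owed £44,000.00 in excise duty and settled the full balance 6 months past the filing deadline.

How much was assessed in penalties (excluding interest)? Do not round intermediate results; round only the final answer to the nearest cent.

Failure-to-file penalty: 4.5% × £44,000.00 = £1,980.00
Failure-to-pay penalty = 2.5% × £44,000.00 × 6 mo = £6,600.00
Total penalty = £1,980.00 + £6,600.00 = £8,580.00

£8,580.00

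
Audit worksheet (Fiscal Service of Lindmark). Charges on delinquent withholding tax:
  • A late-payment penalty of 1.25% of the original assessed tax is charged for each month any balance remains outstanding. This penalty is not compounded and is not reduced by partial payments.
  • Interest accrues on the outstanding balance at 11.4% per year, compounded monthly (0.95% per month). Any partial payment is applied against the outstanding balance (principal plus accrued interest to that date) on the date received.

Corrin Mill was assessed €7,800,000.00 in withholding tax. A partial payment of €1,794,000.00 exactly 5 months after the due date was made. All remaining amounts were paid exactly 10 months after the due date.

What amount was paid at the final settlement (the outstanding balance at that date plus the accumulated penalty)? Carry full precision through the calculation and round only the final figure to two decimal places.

Balance at month 5: €7,800,000.0000 × (1 + 0.0095)^5 = €8,177,606.6935…
After €1,794,000.00 payment: €8,177,606.6935… − €1,794,000.00 = €6,383,606.6935…
Balance at month 10: €6,383,606.6935… × (1 + 0.0095)^5 = €6,692,644.2084…
Penalty: 10 × 1.25% × €7,800,000.00 = €975,000.00
Final settlement = outstanding balance + penalty = €6,692,644.2084… + €975,000.00 = €7,667,644.21

€7,667,644.21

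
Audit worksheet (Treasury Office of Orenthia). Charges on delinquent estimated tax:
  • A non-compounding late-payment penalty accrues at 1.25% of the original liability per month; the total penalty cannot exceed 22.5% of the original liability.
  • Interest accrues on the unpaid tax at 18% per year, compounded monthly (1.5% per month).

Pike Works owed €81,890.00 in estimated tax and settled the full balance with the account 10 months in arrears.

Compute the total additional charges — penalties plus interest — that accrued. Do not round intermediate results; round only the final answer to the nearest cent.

Penalty: 10 × 1.25% × €81,890.00 = €10,236.25 (below the 22.5% cap of €18,425.25)
Interest: €81,890.00 × ((1 + 0.015)^10 − 1) = €81,890.00 × 0.1605408… = €13,146.6882…
Penalties + interest = €10,236.2500 + €13,146.6882… = €23,382.94

€23,382.94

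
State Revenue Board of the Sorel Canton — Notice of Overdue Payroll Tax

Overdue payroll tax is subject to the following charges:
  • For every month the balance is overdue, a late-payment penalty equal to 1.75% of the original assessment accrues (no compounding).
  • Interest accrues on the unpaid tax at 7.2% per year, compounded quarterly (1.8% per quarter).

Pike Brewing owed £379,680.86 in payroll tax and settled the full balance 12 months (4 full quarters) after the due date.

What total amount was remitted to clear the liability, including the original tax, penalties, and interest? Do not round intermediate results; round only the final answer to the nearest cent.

£487,497.86

Late-payment penalty = 1.75% × £379,680.86 × 12 mo = £79,732.98…
Interest: £379,680.86 × ((1 + 0.018)^4 − 1) = £379,680.86 × 0.0739674… = £28,084.0186…
Total = £379,680.86 + £79,732.9806 + £28,084.0186… = £487,497.86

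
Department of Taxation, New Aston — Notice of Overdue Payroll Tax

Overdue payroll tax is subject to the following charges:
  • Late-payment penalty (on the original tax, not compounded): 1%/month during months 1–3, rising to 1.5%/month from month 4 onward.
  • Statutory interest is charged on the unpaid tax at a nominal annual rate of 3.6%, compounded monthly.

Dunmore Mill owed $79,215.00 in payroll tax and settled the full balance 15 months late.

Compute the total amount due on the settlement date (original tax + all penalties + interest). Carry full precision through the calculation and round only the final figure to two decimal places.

Penalty, months 1–3: 3 × 1% × $79,215.00 = $2,376.45
Penalty, months 4–15: 12 × 1.5% × $79,215.00 = $14,258.70
Interest (3.6%/yr ÷ 12 = 0.3%/month): $79,215.00 × ((1 + 0.003)^15 − 1) = $3,640.5151…
Total = $79,215.00 + $16,635.1500 + $3,640.5151… = $99,490.67

$99,490.67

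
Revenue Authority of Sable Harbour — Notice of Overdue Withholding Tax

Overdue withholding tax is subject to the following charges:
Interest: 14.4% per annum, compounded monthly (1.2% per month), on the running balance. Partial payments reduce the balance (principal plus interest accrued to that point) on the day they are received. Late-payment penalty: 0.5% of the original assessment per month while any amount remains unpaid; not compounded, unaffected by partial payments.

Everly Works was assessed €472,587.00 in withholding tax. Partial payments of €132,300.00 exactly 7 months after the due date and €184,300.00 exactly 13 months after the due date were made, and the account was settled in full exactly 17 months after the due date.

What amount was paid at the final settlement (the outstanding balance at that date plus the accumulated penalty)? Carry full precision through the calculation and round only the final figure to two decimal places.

Balance at month 7: €472,587.0000 × (1 + 0.012)^7 = €513,742.3386…
After €132,300.00 payment: €513,742.3386… − €132,300.00 = €381,442.3386…
Balance at month 13: €381,442.3386… × (1 + 0.012)^6 = €409,743.4043…
After €184,300.00 payment: €409,743.4043… − €184,300.00 = €225,443.4043…
Balance at month 17: €225,443.4043… × (1 + 0.012)^4 = €236,461.0338…
Penalty: 17 × 0.5% × €472,587.00 = €40,169.90…
Final settlement = outstanding balance + penalty = €236,461.0338… + €40,169.90… = €276,630.93

€276,630.93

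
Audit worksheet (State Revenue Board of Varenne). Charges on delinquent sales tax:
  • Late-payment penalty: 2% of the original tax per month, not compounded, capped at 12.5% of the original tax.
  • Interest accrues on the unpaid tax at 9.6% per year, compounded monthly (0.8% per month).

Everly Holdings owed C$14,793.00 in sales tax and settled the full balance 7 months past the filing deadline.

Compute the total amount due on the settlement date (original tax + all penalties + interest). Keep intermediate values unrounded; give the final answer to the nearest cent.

C$17,490.68

Penalty (uncapped): 7 × 2% × C$14,793.00 = C$2,071.02; cap = 12.5% × C$14,793.00 = C$1,849.13… → penalty = C$1,849.13…
Interest: C$14,793.00 × ((1 + 0.008)^7 − 1) = C$14,793.00 × 0.0573621… = C$848.5570…
Total = C$14,793.00 + C$1,849.1250 + C$848.5570… = C$17,490.68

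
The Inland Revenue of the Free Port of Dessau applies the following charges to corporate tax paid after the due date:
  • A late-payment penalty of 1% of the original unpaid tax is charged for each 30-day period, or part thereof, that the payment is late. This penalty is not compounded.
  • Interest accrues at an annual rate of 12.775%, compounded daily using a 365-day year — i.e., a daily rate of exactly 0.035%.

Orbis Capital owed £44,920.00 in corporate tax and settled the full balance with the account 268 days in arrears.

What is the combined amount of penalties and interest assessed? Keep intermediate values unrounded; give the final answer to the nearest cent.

£8,459.43

Penalty periods: ⌈268/30⌉ = 9; penalty = 9 × 1% × £44,920.00 = £4,042.80
Interest: £44,920.00 × ((1 + 0.00035)^268 − 1) = £44,920.00 × 0.09832203… = £4,416.6256…
Penalties + interest = £4,042.8000 + £4,416.6256… = £8,459.43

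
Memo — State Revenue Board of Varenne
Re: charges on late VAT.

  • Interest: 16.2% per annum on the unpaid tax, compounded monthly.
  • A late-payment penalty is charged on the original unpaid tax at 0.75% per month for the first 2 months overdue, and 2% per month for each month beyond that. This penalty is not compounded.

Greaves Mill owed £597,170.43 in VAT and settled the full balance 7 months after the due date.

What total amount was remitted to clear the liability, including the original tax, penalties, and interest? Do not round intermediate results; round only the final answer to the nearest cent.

Penalty, months 1–2: 2 × 0.75% × £597,170.43 = £8,957.56…
Penalty, months 3–7: 5 × 2% × £597,170.43 = £59,717.04…
Interest (16.2%/yr ÷ 12 = 1.35%/month): £597,170.43 × ((1 + 0.0135)^7 − 1) = £58,770.2503…
Total = £597,170.43 + £68,674.5995… + £58,770.2503… = £724,615.28

£724,615.28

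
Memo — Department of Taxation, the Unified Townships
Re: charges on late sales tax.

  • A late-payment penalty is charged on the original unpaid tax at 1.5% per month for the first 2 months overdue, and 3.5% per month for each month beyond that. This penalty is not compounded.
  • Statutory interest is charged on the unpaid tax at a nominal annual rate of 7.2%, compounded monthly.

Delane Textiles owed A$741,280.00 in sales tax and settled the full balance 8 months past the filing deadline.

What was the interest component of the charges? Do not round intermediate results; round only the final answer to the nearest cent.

A$36,337.68

Interest (7.2%/yr ÷ 12 = 0.6%/month): A$741,280.00 × ((1 + 0.006)^8 − 1) = A$36,337.6843…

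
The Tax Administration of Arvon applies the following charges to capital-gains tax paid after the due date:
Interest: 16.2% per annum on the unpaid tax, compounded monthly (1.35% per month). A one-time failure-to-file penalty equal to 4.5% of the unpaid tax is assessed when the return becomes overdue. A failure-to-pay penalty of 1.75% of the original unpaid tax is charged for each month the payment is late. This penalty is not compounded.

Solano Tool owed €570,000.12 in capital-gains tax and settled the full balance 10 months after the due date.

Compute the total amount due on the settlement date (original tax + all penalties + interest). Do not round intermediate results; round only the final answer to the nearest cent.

€777,197.21

Failure-to-file penalty: 4.5% × €570,000.12 = €25,650.01…
Failure-to-pay penalty = 1.75% × €570,000.12 × 10 mo = €99,750.02…
Interest: €570,000.12 × ((1 + 0.0135)^10 − 1) = €570,000.12 × 0.1435036… = €81,797.0604…
Total = €570,000.12 + €125,400.0264 + €81,797.0604… = €777,197.21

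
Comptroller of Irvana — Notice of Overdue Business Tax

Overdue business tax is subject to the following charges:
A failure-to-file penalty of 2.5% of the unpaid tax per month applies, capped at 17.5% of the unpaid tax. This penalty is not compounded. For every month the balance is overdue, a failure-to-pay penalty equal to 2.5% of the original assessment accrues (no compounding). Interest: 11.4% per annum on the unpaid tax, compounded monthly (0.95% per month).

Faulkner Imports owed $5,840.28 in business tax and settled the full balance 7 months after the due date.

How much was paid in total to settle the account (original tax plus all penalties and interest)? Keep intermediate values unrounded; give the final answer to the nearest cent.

$8,284.00

Failure-to-file: 7 × 2.5% × $5,840.28 = $1,022.05…, capped at 17.5% × $5,840.28 = $1,022.05…
Failure-to-pay penalty: 7 × 2.5% × $5,840.28 = $1,022.05…
Interest: $5,840.28 × ((1 + 0.0095)^7 − 1) = $5,840.28 × 0.0684255… = $399.6243…
Total = $5,840.28 + $2,044.0980 + $399.6243… = $8,284.00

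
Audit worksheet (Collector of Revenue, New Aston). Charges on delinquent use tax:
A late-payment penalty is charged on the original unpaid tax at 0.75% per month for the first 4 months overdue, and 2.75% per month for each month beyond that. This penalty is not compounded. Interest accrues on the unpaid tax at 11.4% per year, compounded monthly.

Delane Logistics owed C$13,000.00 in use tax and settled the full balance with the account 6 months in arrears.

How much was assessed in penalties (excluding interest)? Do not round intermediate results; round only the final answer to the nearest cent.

C$1,105.00

Penalty, months 1–4: 4 × 0.75% × C$13,000.00 = C$390.00
Penalty, months 5–6: 2 × 2.75% × C$13,000.00 = C$715.00
Total penalty = C$390.00 + C$715.00 = C$1,105.00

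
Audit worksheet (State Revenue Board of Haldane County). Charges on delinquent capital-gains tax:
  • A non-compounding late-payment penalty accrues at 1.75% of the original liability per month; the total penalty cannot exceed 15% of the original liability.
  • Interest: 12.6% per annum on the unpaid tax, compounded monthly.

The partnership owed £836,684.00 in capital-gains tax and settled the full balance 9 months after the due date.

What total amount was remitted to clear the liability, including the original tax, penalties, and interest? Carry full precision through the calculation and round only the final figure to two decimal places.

£1,044,656.69

Penalty (uncapped): 9 × 1.75% × £836,684.00 = £131,777.73; cap = 15% × £836,684.00 = £125,502.60 → penalty = £125,502.60
Interest (12.6%/yr ÷ 12 = 1.05%/month): £836,684.00 × ((1 + 0.0105)^9 − 1) = £82,470.0913…
Total = £836,684.00 + £125,502.6000 + £82,470.0913… = £1,044,656.69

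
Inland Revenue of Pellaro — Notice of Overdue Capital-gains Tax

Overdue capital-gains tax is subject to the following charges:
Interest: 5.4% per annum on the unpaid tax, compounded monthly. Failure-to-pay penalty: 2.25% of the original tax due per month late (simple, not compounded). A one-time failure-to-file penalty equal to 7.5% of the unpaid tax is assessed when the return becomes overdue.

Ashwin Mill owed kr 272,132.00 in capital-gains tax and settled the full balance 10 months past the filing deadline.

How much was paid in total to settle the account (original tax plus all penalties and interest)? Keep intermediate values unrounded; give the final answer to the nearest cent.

kr 366,268.52

Failure-to-file penalty: 7.5% × kr 272,132.00 = kr 20,409.90
Failure-to-pay penalty: 10 × 2.25% × kr 272,132.00 = kr 61,229.70
Interest (5.4%/yr ÷ 12 = 0.45%/month): kr 272,132.00 × ((1 + 0.0045)^10 − 1) = kr 12,496.9196…
Total = kr 272,132.00 + kr 81,639.6000 + kr 12,496.9196… = kr 366,268.52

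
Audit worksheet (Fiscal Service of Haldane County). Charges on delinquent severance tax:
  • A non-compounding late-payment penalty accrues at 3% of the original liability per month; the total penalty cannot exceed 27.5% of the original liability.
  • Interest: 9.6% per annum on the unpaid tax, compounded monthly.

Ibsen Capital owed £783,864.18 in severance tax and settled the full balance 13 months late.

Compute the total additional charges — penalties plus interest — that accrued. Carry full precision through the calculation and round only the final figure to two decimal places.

£301,114.69

Penalty (uncapped): 13 × 3% × £783,864.18 = £305,707.03…; cap = 27.5% × £783,864.18 = £215,562.65… → penalty = £215,562.65…
Interest (9.6%/yr ÷ 12 = 0.8%/month): £783,864.18 × ((1 + 0.008)^13 − 1) = £85,552.0366…
Penalties + interest = £215,562.6495 + £85,552.0366… = £301,114.69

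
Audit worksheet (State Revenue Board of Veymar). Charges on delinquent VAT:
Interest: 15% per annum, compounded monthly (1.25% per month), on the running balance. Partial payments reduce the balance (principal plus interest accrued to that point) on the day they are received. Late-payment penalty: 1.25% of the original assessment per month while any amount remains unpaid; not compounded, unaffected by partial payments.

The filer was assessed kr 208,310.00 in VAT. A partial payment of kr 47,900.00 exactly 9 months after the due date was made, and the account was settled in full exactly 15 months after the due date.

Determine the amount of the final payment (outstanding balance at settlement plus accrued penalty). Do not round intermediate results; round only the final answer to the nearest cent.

Balance at month 9: kr 208,310.0000 × (1 + 0.0125)^9 = kr 232,951.4435…
After kr 47,900.00 payment: kr 232,951.4435… − kr 47,900.00 = kr 185,051.4435…
Balance at month 15: kr 185,051.4435… × (1 + 0.0125)^6 = kr 199,371.3127…
Penalty: 15 × 1.25% × kr 208,310.00 = kr 39,058.13…
Final settlement = outstanding balance + penalty = kr 199,371.3127… + kr 39,058.13… = kr 238,429.44

kr 238,429.44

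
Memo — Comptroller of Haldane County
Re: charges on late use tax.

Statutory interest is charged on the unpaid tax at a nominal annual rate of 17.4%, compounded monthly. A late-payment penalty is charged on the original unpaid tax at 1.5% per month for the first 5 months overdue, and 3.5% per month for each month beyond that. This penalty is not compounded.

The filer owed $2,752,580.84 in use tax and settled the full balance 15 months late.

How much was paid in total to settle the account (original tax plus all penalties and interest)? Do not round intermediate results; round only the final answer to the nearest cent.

Penalty, months 1–5: 5 × 1.5% × $2,752,580.84 = $206,443.56…
Penalty, months 6–15: 10 × 3.5% × $2,752,580.84 = $963,403.29…
Interest (17.4%/yr ÷ 12 = 1.45%/month): $2,752,580.84 × ((1 + 0.0145)^15 − 1) = $663,442.6867…
Total = $2,752,580.84 + $1,169,846.8570 + $663,442.6867… = $4,585,870.38

$4,585,870.38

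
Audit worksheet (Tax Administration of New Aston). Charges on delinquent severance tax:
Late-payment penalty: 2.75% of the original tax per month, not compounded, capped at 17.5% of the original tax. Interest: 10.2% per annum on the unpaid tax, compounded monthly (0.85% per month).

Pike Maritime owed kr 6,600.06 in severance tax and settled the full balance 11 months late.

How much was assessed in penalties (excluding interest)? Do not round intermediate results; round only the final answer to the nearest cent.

Penalty (uncapped): 11 × 2.75% × kr 6,600.06 = kr 1,996.52…; cap = 17.5% × kr 6,600.06 = kr 1,155.01… → penalty = kr 1,155.01…

kr 1,155.01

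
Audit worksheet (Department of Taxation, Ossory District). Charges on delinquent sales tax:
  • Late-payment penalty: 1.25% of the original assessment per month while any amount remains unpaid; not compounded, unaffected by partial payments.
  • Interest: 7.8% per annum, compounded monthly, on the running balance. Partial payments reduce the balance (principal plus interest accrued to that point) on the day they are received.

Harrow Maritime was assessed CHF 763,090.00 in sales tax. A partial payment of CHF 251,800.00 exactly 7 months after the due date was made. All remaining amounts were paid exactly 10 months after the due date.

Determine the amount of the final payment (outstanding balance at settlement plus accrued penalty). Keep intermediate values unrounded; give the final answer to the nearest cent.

CHF 652,811.28

Monthly rate = 7.8% ÷ 12 = 0.65%
Balance at month 7: CHF 763,090.0000 × (1 + 0.0065)^7 = CHF 798,495.0292…
After CHF 251,800.00 payment: CHF 798,495.0292… − CHF 251,800.00 = CHF 546,695.0292…
Balance at month 10: CHF 546,695.0292… × (1 + 0.0065)^3 = CHF 557,425.0260…
Penalty: 10 × 1.25% × CHF 763,090.00 = CHF 95,386.25
Final settlement = outstanding balance + penalty = CHF 557,425.0260… + CHF 95,386.25 = CHF 652,811.28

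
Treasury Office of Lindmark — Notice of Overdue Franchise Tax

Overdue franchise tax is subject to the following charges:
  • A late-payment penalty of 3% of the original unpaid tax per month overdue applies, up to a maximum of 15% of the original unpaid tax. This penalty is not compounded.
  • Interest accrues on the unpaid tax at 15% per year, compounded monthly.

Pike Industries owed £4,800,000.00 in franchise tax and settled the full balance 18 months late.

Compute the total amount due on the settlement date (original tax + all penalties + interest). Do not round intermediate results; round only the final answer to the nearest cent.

Penalty (uncapped): 18 × 3% × £4,800,000.00 = £2,592,000.00; cap = 15% × £4,800,000.00 = £720,000.00 → penalty = £720,000.00
Interest (15%/yr ÷ 12 = 1.25%/month): £4,800,000.00 × ((1 + 0.0125)^18 − 1) = £1,202,771.4919…
Total = £4,800,000.00 + £720,000.0000 + £1,202,771.4919… = £6,722,771.49

£6,722,771.49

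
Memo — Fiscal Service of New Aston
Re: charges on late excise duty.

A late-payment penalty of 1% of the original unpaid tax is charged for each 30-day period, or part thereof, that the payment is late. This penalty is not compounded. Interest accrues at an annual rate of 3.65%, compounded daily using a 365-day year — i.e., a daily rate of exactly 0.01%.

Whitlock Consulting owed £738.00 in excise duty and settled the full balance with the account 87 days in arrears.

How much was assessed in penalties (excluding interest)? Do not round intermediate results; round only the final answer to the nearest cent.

£22.14

Penalty periods: ⌈87/30⌉ = 3; penalty = 3 × 1% × £738.00 = £22.14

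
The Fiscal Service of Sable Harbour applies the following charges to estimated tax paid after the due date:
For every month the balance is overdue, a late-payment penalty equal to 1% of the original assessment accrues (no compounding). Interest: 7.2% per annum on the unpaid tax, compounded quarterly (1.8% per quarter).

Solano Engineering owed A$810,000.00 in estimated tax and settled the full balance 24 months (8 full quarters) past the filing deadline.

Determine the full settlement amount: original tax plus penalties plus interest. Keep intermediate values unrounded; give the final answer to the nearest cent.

Late-payment penalty = 1% × A$810,000.00 × 24 mo = A$194,400.00
Interest: A$810,000.00 × ((1 + 0.018)^8 − 1) = A$810,000.00 × 0.1534060… = A$124,258.8981…
Total = A$810,000.00 + A$194,400.0000 + A$124,258.8981… = A$1,128,658.90

A$1,128,658.90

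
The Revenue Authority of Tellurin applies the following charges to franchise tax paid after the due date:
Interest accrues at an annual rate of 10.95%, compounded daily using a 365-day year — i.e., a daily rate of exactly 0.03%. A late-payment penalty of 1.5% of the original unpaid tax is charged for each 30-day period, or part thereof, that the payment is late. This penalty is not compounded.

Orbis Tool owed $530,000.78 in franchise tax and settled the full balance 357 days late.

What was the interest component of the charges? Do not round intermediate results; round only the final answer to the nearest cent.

Interest: $530,000.78 × ((1 + 0.0003)^357 − 1) = $530,000.78 × 0.11302768… = $59,904.7565…

$59,904.76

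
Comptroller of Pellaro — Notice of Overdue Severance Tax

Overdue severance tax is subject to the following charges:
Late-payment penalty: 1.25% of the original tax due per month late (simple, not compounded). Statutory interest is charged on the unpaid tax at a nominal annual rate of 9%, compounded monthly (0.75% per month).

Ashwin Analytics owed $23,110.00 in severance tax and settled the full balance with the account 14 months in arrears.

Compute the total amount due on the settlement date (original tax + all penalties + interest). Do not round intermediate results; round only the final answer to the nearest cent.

$29,702.72

Late-payment penalty: 14 × 1.25% × $23,110.00 = $4,044.25
Interest: $23,110.00 × ((1 + 0.0075)^14 − 1) = $23,110.00 × 0.1102755… = $2,548.4674…
Total = $23,110.00 + $4,044.2500 + $2,548.4674… = $29,702.72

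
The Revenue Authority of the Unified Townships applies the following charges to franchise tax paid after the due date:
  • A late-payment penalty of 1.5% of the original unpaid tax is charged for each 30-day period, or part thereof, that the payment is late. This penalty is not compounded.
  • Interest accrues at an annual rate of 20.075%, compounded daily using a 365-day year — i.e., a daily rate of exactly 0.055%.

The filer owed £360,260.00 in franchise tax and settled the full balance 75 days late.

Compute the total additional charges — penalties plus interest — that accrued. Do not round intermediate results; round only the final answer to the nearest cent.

£31,378.93

Penalty periods: ⌈75/30⌉ = 3; penalty = 3 × 1.5% × £360,260.00 = £16,211.70
Interest: £360,260.00 × ((1 + 0.00055)^75 − 1) = £360,260.00 × 0.04210078… = £15,167.2285…
Penalties + interest = £16,211.7000 + £15,167.2285… = £31,378.93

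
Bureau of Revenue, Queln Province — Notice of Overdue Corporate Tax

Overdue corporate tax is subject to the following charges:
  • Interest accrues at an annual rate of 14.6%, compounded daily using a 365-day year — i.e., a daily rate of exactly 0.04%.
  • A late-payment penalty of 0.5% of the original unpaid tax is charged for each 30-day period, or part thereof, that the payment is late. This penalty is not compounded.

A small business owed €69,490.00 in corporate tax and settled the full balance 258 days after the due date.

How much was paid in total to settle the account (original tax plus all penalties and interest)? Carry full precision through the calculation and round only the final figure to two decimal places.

€80,169.94

Penalty periods: ⌈258/30⌉ = 9; penalty = 9 × 0.5% × €69,490.00 = €3,127.05
Interest: €69,490.00 × ((1 + 0.0004)^258 − 1) = €69,490.00 × 0.10869025… = €7,552.8856…
Total = €69,490.00 + €3,127.0500 + €7,552.8856… = €80,169.94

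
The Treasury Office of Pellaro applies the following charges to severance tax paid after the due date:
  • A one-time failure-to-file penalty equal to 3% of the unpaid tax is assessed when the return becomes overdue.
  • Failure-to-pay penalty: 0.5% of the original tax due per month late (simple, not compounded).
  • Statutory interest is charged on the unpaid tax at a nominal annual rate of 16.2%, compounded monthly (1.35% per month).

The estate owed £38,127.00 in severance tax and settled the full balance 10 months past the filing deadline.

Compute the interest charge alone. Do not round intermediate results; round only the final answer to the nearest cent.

Interest: £38,127.00 × ((1 + 0.0135)^10 − 1) = £38,127.00 × 0.1435036… = £5,471.3612…

£5,471.36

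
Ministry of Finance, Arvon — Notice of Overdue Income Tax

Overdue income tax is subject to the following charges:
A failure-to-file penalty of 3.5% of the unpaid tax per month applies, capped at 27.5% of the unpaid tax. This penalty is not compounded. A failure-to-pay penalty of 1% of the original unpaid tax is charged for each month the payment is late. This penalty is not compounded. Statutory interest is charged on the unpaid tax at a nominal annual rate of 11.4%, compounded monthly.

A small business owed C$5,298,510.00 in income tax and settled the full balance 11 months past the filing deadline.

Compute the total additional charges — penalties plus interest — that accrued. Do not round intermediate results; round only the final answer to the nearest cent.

Failure-to-file: 11 × 3.5% × C$5,298,510.00 = C$2,039,926.35, capped at 27.5% × C$5,298,510.00 = C$1,457,090.25
Failure-to-pay penalty = 1% × C$5,298,510.00 × 11 mo = C$582,836.10
Interest (11.4%/yr ÷ 12 = 0.95%/month): C$5,298,510.00 × ((1 + 0.0095)^11 − 1) = C$580,758.7706…
Penalties + interest = C$2,039,926.3500 + C$580,758.7706… = C$2,620,685.12

C$2,620,685.12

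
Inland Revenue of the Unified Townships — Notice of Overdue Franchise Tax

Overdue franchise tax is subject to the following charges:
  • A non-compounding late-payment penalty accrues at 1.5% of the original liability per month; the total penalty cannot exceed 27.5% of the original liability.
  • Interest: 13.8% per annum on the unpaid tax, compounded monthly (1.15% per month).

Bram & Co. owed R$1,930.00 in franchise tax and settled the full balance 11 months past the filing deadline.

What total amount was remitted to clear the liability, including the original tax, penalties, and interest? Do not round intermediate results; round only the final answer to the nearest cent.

R$2,507.13

Penalty: 11 × 1.5% × R$1,930.00 = R$318.45 (below the 27.5% cap of R$530.75)
Interest: R$1,930.00 × ((1 + 0.0115)^11 − 1) = R$1,930.00 × 0.1340306… = R$258.6790…
Total = R$1,930.00 + R$318.4500 + R$258.6790… = R$2,507.13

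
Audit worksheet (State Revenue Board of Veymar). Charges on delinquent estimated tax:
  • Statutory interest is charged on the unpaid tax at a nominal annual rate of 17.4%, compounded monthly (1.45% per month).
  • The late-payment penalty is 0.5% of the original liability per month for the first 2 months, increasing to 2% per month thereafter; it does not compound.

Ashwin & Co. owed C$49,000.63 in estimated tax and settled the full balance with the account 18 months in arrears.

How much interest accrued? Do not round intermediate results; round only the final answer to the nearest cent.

Interest: C$49,000.63 × ((1 + 0.0145)^18 − 1) = C$49,000.63 × 0.2957969… = C$14,494.2327…

C$14,494.23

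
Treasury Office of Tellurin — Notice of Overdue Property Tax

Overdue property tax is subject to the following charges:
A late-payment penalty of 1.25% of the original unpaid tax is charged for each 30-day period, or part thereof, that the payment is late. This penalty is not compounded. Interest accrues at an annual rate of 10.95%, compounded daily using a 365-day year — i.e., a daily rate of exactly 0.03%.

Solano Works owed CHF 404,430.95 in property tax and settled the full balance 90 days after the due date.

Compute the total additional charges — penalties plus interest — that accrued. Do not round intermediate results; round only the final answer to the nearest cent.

CHF 26,232.86

Penalty periods: ⌈90/30⌉ = 3; penalty = 3 × 1.25% × CHF 404,430.95 = CHF 15,166.16…
Interest: CHF 404,430.95 × ((1 + 0.0003)^90 − 1) = CHF 404,430.95 × 0.02736364… = CHF 11,066.7040…
Penalties + interest = CHF 15,166.1606… + CHF 11,066.7040… = CHF 26,232.86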